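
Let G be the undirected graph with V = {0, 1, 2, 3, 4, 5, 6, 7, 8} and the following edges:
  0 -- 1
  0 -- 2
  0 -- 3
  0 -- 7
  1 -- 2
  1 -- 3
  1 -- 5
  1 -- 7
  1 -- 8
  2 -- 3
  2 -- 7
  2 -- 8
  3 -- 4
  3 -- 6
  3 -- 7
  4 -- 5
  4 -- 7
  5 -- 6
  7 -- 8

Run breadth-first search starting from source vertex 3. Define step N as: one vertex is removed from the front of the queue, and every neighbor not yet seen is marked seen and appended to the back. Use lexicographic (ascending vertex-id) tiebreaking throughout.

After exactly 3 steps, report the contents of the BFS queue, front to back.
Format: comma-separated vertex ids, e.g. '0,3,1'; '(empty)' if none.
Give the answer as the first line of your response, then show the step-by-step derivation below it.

2,4,6,7,5,8

step 1: dequeue 3; queue=[0,1,2,4,6,7]; order=3
step 2: dequeue 0; queue=[1,2,4,6,7]; order=3,0
step 3: dequeue 1; queue=[2,4,6,7,5,8]; order=3,0,1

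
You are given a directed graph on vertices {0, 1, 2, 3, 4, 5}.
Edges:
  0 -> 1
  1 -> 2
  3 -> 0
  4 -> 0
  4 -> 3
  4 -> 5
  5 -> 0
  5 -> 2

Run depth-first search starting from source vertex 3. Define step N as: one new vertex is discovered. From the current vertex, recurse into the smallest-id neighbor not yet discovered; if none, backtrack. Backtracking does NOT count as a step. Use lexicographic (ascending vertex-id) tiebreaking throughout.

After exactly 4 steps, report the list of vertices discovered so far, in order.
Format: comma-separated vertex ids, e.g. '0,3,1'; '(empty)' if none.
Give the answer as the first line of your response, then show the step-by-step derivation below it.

3,0,1,2

step 1: discover 3; path=3; order=3
step 2: discover 0; path=3>0; order=3,0
step 3: discover 1; path=3>0>1; order=3,0,1
step 4: discover 2; path=3>0>1>2; order=3,0,1,2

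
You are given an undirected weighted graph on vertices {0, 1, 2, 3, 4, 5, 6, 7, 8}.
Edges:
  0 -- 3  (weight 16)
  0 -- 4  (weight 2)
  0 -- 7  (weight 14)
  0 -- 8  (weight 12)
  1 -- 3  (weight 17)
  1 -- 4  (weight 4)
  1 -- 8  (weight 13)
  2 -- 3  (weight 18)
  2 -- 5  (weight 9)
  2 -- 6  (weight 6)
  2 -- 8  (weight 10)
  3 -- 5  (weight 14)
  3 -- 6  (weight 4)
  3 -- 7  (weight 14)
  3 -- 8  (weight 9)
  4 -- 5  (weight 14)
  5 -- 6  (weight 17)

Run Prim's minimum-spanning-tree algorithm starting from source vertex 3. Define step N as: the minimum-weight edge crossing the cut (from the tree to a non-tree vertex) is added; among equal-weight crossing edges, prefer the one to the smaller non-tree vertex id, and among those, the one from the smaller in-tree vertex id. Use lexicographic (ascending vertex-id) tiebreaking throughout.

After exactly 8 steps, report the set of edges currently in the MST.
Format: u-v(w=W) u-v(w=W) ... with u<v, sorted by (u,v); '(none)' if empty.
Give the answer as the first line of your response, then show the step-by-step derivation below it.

0-4(w=2) 0-7(w=14) 0-8(w=12) 1-4(w=4) 2-5(w=9) 2-6(w=6) 3-6(w=4) 3-8(w=9)

step 1: add edge 3-6 (w=4); MST = {3-6(w=4)}
step 2: add edge 2-6 (w=6); MST = {2-6(w=6) 3-6(w=4)}
step 3: add edge 2-5 (w=9); MST = {2-5(w=9) 2-6(w=6) 3-6(w=4)}
step 4: add edge 3-8 (w=9); MST = {2-5(w=9) 2-6(w=6) 3-6(w=4) 3-8(w=9)}
step 5: add edge 0-8 (w=12); MST = {0-8(w=12) 2-5(w=9) 2-6(w=6) 3-6(w=4) 3-8(w=9)}
step 6: add edge 0-4 (w=2); MST = {0-4(w=2) 0-8(w=12) 2-5(w=9) 2-6(w=6) 3-6(w=4) 3-8(w=9)}
step 7: add edge 1-4 (w=4); MST = {0-4(w=2) 0-8(w=12) 1-4(w=4) 2-5(w=9) 2-6(w=6) 3-6(w=4) 3-8(w=9)}
step 8: add edge 0-7 (w=14); MST = {0-4(w=2) 0-7(w=14) 0-8(w=12) 1-4(w=4) 2-5(w=9) 2-6(w=6) 3-6(w=4) 3-8(w=9)}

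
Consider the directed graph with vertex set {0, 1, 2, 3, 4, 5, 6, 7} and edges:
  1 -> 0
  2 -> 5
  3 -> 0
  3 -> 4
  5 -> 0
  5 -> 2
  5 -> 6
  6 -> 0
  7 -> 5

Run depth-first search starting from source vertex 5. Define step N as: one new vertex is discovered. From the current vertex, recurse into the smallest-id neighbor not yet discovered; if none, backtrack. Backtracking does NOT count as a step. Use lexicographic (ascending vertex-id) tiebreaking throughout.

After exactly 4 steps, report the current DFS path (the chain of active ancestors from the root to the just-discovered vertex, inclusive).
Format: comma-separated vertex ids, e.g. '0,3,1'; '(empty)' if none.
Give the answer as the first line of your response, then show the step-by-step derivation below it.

5,6

step 1: discover 5; path=5; order=5
step 2: discover 0; path=5>0; order=5,0
step 3: discover 2; path=5>2; order=5,0,2
step 4: discover 6; path=5>6; order=5,0,2,6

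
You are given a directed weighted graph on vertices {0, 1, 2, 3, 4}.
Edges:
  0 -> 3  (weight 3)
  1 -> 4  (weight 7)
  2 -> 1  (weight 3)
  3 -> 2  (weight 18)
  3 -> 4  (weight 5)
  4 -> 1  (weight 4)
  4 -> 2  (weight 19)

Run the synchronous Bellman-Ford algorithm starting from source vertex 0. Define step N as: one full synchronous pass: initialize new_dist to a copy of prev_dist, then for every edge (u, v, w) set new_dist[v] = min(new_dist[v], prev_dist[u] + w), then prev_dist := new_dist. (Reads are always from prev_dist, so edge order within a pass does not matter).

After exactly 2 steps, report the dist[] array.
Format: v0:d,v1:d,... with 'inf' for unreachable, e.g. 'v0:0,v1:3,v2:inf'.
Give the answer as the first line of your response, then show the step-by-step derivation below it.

v0:0,v1:inf,v2:21,v3:3,v4:8

step 1: dist = v0:0,v1:inf,v2:inf,v3:3,v4:inf
step 2: dist = v0:0,v1:inf,v2:21,v3:3,v4:8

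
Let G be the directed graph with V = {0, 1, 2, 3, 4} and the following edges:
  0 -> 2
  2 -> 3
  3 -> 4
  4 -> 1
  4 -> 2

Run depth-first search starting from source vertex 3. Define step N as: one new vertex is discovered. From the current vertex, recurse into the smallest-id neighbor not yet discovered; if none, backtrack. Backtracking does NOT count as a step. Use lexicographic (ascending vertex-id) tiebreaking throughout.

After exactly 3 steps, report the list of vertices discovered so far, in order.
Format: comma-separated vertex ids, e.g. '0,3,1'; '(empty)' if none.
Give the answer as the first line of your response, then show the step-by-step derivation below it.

3,4,1

step 1: discover 3; path=3; order=3
step 2: discover 4; path=3>4; order=3,4
step 3: discover 1; path=3>4>1; order=3,4,1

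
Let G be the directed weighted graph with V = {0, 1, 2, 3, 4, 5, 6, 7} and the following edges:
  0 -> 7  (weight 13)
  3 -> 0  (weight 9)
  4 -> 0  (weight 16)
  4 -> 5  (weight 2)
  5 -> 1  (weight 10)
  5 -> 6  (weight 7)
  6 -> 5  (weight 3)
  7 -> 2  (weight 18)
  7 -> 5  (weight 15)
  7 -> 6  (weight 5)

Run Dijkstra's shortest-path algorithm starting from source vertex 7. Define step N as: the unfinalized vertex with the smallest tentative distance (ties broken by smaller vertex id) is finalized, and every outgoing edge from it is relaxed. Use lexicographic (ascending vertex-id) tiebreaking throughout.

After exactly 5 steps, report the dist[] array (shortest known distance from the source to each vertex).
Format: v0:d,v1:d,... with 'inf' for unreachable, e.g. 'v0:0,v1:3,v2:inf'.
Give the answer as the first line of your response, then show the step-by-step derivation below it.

v0:inf,v1:18,v2:18,v3:inf,v4:inf,v5:8,v6:5,v7:0

step 1: dist = v0:inf,v1:inf,v2:18,v3:inf,v4:inf,v5:15,v6:5,v7:0
step 2: dist = v0:inf,v1:inf,v2:18,v3:inf,v4:inf,v5:8,v6:5,v7:0
step 3: dist = v0:inf,v1:18,v2:18,v3:inf,v4:inf,v5:8,v6:5,v7:0
step 4: dist = v0:inf,v1:18,v2:18,v3:inf,v4:inf,v5:8,v6:5,v7:0
step 5: dist = v0:inf,v1:18,v2:18,v3:inf,v4:inf,v5:8,v6:5,v7:0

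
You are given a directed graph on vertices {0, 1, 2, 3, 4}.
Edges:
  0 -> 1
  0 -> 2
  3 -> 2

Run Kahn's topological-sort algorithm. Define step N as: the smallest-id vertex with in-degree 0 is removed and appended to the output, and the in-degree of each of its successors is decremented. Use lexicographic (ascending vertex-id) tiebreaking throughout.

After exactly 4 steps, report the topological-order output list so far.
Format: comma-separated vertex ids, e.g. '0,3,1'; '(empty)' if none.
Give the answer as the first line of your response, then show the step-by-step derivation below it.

0,1,3,2

step 1: output 0; order=[0]; indeg=(0,0,1,0,0)
step 2: output 1; order=[0,1]; indeg=(0,0,1,0,0)
step 3: output 3; order=[0,1,3]; indeg=(0,0,0,0,0)
step 4: output 2; order=[0,1,3,2]; indeg=(0,0,0,0,0)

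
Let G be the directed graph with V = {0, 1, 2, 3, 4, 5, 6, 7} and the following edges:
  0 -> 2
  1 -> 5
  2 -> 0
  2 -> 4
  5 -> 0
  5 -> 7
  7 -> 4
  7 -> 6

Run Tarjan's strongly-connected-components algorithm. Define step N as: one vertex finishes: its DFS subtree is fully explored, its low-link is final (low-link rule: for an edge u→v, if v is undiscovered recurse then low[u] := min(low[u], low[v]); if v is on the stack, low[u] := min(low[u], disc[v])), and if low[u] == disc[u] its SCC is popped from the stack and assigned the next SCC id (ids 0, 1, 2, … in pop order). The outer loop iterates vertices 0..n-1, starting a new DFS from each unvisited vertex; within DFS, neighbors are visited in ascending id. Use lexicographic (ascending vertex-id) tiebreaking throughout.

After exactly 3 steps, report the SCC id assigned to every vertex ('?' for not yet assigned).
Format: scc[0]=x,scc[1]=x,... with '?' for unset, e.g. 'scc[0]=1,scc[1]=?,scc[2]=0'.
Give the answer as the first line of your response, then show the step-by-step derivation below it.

scc[0]=1,scc[1]=?,scc[2]=1,scc[3]=?,scc[4]=0,scc[5]=?,scc[6]=?,scc[7]=?

step 1: low=(low[0]=0,low[1]=?,low[2]=0,low[3]=?,low[4]=2,low[5]=?,low[6]=?,low[7]=?); scc=(scc[0]=?,scc[1]=?,scc[2]=?,scc[3]=?,scc[4]=0,scc[5]=?,scc[6]=?,scc[7]=?)
step 2: low=(low[0]=0,low[1]=?,low[2]=0,low[3]=?,low[4]=2,low[5]=?,low[6]=?,low[7]=?); scc=(scc[0]=?,scc[1]=?,scc[2]=?,scc[3]=?,scc[4]=0,scc[5]=?,scc[6]=?,scc[7]=?)
step 3: low=(low[0]=0,low[1]=?,low[2]=0,low[3]=?,low[4]=2,low[5]=?,low[6]=?,low[7]=?); scc=(scc[0]=1,scc[1]=?,scc[2]=1,scc[3]=?,scc[4]=0,scc[5]=?,scc[6]=?,scc[7]=?)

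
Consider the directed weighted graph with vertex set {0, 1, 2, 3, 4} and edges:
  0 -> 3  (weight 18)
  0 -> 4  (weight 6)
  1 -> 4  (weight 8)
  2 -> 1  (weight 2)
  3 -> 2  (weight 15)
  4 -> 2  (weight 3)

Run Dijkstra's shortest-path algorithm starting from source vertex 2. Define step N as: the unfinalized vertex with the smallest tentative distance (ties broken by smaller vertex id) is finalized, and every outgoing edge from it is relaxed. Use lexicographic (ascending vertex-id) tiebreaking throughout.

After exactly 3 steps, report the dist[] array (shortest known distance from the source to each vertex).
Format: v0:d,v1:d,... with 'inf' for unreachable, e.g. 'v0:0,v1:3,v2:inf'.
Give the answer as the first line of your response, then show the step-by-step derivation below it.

v0:inf,v1:2,v2:0,v3:inf,v4:10

step 1: dist = v0:inf,v1:2,v2:0,v3:inf,v4:inf
step 2: dist = v0:inf,v1:2,v2:0,v3:inf,v4:10
step 3: dist = v0:inf,v1:2,v2:0,v3:inf,v4:10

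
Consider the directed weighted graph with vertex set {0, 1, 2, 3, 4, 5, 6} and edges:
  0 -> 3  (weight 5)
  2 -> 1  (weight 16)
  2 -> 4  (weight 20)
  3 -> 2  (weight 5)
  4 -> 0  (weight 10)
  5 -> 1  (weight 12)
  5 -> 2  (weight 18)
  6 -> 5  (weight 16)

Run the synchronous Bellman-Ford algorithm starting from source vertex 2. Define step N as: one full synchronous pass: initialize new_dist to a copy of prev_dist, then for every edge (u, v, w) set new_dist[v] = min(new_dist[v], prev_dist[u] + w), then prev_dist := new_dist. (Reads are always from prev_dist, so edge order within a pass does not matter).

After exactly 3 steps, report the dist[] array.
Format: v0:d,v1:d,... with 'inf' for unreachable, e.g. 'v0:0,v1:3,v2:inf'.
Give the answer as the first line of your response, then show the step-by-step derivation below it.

v0:30,v1:16,v2:0,v3:35,v4:20,v5:inf,v6:inf

step 1: dist = v0:inf,v1:16,v2:0,v3:inf,v4:20,v5:inf,v6:inf
step 2: dist = v0:30,v1:16,v2:0,v3:inf,v4:20,v5:inf,v6:inf
step 3: dist = v0:30,v1:16,v2:0,v3:35,v4:20,v5:inf,v6:inf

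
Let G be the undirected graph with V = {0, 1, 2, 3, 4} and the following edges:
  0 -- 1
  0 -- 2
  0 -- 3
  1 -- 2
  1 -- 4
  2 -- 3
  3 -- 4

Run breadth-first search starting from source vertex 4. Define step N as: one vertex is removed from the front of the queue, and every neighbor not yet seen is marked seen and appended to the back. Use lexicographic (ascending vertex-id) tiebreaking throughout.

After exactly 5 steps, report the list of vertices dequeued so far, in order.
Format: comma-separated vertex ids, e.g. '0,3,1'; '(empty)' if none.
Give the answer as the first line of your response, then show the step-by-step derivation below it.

4,1,3,0,2

step 1: dequeue 4; queue=[1,3]; order=4
step 2: dequeue 1; queue=[3,0,2]; order=4,1
step 3: dequeue 3; queue=[0,2]; order=4,1,3
step 4: dequeue 0; queue=[2]; order=4,1,3,0
step 5: dequeue 2; queue=[(empty)]; order=4,1,3,0,2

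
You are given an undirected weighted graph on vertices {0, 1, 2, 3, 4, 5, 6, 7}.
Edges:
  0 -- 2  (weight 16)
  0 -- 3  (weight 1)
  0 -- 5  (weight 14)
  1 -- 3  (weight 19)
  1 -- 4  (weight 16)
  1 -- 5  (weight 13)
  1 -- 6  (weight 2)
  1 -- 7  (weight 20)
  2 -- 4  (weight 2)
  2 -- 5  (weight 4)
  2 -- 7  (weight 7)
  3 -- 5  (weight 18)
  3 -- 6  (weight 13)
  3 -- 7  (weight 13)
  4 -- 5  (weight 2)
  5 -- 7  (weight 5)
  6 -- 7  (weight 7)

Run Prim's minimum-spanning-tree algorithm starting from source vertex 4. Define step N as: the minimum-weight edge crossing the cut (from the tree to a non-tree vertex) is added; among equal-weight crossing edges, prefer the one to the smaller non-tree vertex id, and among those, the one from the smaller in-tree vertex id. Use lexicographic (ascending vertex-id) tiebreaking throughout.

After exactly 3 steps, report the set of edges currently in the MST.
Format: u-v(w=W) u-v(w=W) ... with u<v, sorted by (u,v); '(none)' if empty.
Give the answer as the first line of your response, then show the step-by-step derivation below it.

2-4(w=2) 4-5(w=2) 5-7(w=5)

step 1: add edge 2-4 (w=2); MST = {2-4(w=2)}
step 2: add edge 4-5 (w=2); MST = {2-4(w=2) 4-5(w=2)}
step 3: add edge 5-7 (w=5); MST = {2-4(w=2) 4-5(w=2) 5-7(w=5)}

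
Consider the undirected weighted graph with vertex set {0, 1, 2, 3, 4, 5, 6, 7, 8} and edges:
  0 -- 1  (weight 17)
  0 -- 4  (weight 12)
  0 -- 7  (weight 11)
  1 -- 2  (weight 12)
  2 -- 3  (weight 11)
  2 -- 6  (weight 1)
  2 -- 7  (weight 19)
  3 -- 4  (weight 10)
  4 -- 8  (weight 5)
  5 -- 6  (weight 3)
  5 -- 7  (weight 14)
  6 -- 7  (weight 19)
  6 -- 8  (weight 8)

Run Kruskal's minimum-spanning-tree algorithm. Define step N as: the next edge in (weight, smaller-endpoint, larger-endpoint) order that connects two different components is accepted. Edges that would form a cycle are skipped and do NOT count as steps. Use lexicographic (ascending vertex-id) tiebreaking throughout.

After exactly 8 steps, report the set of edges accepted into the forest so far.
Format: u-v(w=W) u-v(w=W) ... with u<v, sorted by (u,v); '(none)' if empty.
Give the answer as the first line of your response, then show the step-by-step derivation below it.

0-4(w=12) 0-7(w=11) 1-2(w=12) 2-6(w=1) 3-4(w=10) 4-8(w=5) 5-6(w=3) 6-8(w=8)

step 1: add edge 2-6 (w=1); MST = {2-6(w=1)}
step 2: add edge 5-6 (w=3); MST = {2-6(w=1) 5-6(w=3)}
step 3: add edge 4-8 (w=5); MST = {2-6(w=1) 4-8(w=5) 5-6(w=3)}
step 4: add edge 6-8 (w=8); MST = {2-6(w=1) 4-8(w=5) 5-6(w=3) 6-8(w=8)}
step 5: add edge 3-4 (w=10); MST = {2-6(w=1) 3-4(w=10) 4-8(w=5) 5-6(w=3) 6-8(w=8)}
step 6: add edge 0-7 (w=11); MST = {0-7(w=11) 2-6(w=1) 3-4(w=10) 4-8(w=5) 5-6(w=3) 6-8(w=8)}
step 7: add edge 0-4 (w=12); MST = {0-4(w=12) 0-7(w=11) 2-6(w=1) 3-4(w=10) 4-8(w=5) 5-6(w=3) 6-8(w=8)}
step 8: add edge 1-2 (w=12); MST = {0-4(w=12) 0-7(w=11) 1-2(w=12) 2-6(w=1) 3-4(w=10) 4-8(w=5) 5-6(w=3) 6-8(w=8)}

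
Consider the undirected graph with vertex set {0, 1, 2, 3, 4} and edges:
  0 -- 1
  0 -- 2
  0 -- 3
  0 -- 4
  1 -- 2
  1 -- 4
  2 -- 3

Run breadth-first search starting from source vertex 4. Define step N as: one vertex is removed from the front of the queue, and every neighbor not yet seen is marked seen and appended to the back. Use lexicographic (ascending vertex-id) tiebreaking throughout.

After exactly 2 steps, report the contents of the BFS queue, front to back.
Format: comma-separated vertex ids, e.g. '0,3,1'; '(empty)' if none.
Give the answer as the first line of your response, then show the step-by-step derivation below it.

1,2,3

step 1: dequeue 4; queue=[0,1]; order=4
step 2: dequeue 0; queue=[1,2,3]; order=4,0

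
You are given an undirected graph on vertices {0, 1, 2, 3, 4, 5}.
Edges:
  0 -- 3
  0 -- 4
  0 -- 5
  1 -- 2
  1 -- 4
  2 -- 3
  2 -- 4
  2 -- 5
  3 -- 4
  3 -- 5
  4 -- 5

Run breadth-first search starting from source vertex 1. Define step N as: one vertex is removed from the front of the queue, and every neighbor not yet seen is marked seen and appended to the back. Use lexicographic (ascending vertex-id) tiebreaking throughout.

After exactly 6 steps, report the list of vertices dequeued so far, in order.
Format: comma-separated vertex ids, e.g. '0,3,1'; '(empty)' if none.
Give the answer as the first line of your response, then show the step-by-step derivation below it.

1,2,4,3,5,0

step 1: dequeue 1; queue=[2,4]; order=1
step 2: dequeue 2; queue=[4,3,5]; order=1,2
step 3: dequeue 4; queue=[3,5,0]; order=1,2,4
step 4: dequeue 3; queue=[5,0]; order=1,2,4,3
step 5: dequeue 5; queue=[0]; order=1,2,4,3,5
step 6: dequeue 0; queue=[(empty)]; order=1,2,4,3,5,0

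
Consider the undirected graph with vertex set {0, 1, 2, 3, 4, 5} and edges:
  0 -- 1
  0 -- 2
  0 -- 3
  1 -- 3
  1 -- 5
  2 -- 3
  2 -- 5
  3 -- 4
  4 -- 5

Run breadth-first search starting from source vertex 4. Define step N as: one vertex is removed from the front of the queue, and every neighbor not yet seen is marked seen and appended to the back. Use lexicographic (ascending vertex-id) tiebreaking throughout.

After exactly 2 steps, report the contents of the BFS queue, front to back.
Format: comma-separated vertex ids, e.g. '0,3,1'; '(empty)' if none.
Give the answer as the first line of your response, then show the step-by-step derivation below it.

5,0,1,2

step 1: dequeue 4; queue=[3,5]; order=4
step 2: dequeue 3; queue=[5,0,1,2]; order=4,3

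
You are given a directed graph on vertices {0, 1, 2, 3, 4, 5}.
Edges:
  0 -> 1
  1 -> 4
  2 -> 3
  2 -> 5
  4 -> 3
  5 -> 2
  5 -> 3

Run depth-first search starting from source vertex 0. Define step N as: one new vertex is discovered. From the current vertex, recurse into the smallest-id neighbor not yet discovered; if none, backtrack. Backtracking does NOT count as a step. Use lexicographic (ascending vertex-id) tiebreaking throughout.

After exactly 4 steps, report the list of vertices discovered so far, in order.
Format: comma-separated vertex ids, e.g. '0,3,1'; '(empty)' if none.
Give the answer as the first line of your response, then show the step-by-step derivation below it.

0,1,4,3

step 1: discover 0; path=0; order=0
step 2: discover 1; path=0>1; order=0,1
step 3: discover 4; path=0>1>4; order=0,1,4
step 4: discover 3; path=0>1>4>3; order=0,1,4,3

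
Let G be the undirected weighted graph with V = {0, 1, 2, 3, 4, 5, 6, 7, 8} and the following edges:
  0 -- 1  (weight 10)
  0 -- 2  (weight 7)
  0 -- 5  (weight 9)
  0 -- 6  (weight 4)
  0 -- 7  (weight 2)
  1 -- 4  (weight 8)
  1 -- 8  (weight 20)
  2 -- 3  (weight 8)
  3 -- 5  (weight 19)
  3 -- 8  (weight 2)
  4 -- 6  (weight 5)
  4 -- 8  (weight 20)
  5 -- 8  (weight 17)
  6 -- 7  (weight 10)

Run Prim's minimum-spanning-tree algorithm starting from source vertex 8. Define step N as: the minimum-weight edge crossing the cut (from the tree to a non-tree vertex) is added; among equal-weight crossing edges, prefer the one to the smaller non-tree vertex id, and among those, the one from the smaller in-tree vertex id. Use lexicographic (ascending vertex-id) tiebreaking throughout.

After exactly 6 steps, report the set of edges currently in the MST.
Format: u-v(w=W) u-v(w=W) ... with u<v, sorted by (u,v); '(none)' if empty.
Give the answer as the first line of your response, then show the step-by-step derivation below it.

0-2(w=7) 0-6(w=4) 0-7(w=2) 2-3(w=8) 3-8(w=2) 4-6(w=5)

step 1: add edge 3-8 (w=2); MST = {3-8(w=2)}
step 2: add edge 2-3 (w=8); MST = {2-3(w=8) 3-8(w=2)}
step 3: add edge 0-2 (w=7); MST = {0-2(w=7) 2-3(w=8) 3-8(w=2)}
step 4: add edge 0-7 (w=2); MST = {0-2(w=7) 0-7(w=2) 2-3(w=8) 3-8(w=2)}
step 5: add edge 0-6 (w=4); MST = {0-2(w=7) 0-6(w=4) 0-7(w=2) 2-3(w=8) 3-8(w=2)}
step 6: add edge 4-6 (w=5); MST = {0-2(w=7) 0-6(w=4) 0-7(w=2) 2-3(w=8) 3-8(w=2) 4-6(w=5)}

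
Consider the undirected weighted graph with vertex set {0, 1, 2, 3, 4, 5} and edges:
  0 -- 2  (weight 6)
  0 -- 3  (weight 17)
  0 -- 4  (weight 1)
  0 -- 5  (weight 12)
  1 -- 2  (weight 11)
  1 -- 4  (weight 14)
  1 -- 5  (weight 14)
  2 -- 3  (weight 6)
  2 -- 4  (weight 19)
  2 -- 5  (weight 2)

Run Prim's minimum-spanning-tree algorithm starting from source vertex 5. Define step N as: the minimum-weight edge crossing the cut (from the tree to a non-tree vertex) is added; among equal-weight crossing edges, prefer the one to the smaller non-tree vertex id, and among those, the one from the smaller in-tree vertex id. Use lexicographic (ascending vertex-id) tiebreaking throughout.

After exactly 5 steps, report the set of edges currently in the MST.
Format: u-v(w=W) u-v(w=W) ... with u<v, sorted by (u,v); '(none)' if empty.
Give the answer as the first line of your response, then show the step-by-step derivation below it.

0-2(w=6) 0-4(w=1) 1-2(w=11) 2-3(w=6) 2-5(w=2)

step 1: add edge 2-5 (w=2); MST = {2-5(w=2)}
step 2: add edge 0-2 (w=6); MST = {0-2(w=6) 2-5(w=2)}
step 3: add edge 0-4 (w=1); MST = {0-2(w=6) 0-4(w=1) 2-5(w=2)}
step 4: add edge 2-3 (w=6); MST = {0-2(w=6) 0-4(w=1) 2-3(w=6) 2-5(w=2)}
step 5: add edge 1-2 (w=11); MST = {0-2(w=6) 0-4(w=1) 1-2(w=11) 2-3(w=6) 2-5(w=2)}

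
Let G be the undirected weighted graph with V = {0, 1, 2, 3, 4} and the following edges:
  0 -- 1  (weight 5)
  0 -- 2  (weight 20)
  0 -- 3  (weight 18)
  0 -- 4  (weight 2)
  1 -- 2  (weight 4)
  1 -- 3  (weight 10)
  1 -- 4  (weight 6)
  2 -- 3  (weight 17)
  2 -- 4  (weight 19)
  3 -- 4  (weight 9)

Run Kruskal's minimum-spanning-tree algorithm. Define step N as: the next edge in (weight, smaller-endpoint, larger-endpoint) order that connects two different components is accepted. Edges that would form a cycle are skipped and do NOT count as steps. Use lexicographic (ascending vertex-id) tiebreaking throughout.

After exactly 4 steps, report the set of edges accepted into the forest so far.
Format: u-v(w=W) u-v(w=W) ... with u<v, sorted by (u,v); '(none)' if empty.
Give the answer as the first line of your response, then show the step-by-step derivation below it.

0-1(w=5) 0-4(w=2) 1-2(w=4) 3-4(w=9)

step 1: add edge 0-4 (w=2); MST = {0-4(w=2)}
step 2: add edge 1-2 (w=4); MST = {0-4(w=2) 1-2(w=4)}
step 3: add edge 0-1 (w=5); MST = {0-1(w=5) 0-4(w=2) 1-2(w=4)}
step 4: add edge 3-4 (w=9); MST = {0-1(w=5) 0-4(w=2) 1-2(w=4) 3-4(w=9)}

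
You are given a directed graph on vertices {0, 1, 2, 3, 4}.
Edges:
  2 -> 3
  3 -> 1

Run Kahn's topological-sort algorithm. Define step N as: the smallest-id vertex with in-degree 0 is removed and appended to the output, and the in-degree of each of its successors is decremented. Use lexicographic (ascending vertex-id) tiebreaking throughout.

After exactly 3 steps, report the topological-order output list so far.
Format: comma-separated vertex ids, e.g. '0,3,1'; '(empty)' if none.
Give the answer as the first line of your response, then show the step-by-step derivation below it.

0,2,3

step 1: output 0; order=[0]; indeg=(0,1,0,1,0)
step 2: output 2; order=[0,2]; indeg=(0,1,0,0,0)
step 3: output 3; order=[0,2,3]; indeg=(0,0,0,0,0)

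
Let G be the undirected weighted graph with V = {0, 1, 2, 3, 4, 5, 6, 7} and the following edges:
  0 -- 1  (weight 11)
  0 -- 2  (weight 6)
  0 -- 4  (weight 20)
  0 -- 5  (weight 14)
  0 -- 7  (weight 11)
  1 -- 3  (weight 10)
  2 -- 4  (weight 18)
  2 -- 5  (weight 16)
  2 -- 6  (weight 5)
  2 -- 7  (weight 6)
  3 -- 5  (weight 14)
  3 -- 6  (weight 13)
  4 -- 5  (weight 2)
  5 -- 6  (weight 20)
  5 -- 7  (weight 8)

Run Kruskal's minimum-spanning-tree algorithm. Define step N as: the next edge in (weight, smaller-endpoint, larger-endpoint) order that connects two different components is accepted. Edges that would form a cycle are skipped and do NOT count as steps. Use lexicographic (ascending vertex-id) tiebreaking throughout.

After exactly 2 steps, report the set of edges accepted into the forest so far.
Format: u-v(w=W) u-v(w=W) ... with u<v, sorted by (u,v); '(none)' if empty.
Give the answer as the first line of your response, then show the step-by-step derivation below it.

2-6(w=5) 4-5(w=2)

step 1: add edge 4-5 (w=2); MST = {4-5(w=2)}
step 2: add edge 2-6 (w=5); MST = {2-6(w=5) 4-5(w=2)}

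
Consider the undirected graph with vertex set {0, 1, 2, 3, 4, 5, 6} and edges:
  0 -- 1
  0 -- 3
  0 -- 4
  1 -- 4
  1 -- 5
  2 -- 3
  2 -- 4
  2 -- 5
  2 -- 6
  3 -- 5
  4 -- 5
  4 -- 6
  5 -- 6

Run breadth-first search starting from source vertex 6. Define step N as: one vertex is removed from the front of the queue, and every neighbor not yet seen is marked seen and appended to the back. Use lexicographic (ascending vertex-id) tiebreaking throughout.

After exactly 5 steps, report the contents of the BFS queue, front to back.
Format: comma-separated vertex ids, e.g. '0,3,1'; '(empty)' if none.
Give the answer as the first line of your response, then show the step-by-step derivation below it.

0,1

step 1: dequeue 6; queue=[2,4,5]; order=6
step 2: dequeue 2; queue=[4,5,3]; order=6,2
step 3: dequeue 4; queue=[5,3,0,1]; order=6,2,4
step 4: dequeue 5; queue=[3,0,1]; order=6,2,4,5
step 5: dequeue 3; queue=[0,1]; order=6,2,4,5,3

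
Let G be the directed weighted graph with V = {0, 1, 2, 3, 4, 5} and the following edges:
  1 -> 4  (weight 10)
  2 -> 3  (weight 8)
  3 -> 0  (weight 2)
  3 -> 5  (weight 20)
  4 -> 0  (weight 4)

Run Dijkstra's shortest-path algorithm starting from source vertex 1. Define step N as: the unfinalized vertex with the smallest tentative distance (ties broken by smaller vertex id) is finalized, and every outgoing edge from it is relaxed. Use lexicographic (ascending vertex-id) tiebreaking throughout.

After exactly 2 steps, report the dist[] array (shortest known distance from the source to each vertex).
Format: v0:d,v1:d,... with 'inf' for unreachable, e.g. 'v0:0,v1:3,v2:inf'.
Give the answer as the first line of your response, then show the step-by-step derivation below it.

v0:14,v1:0,v2:inf,v3:inf,v4:10,v5:inf

step 1: dist = v0:inf,v1:0,v2:inf,v3:inf,v4:10,v5:inf
step 2: dist = v0:14,v1:0,v2:inf,v3:inf,v4:10,v5:inf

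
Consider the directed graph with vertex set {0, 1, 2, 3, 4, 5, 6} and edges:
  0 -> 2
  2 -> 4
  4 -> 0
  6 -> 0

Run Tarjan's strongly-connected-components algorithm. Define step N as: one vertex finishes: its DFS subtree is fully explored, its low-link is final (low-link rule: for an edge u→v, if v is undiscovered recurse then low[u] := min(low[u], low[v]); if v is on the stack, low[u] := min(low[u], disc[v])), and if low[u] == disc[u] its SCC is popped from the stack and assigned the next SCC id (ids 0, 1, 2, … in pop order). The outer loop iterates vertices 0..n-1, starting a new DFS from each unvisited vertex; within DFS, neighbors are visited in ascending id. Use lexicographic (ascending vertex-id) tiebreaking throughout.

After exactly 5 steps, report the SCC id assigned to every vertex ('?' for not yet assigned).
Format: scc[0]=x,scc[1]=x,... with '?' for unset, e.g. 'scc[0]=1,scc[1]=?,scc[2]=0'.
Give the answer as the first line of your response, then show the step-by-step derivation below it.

scc[0]=0,scc[1]=1,scc[2]=0,scc[3]=2,scc[4]=0,scc[5]=?,scc[6]=?

step 1: low=(low[0]=0,low[1]=?,low[2]=1,low[3]=?,low[4]=0,low[5]=?,low[6]=?); scc=(scc[0]=?,scc[1]=?,scc[2]=?,scc[3]=?,scc[4]=?,scc[5]=?,scc[6]=?)
step 2: low=(low[0]=0,low[1]=?,low[2]=0,low[3]=?,low[4]=0,low[5]=?,low[6]=?); scc=(scc[0]=?,scc[1]=?,scc[2]=?,scc[3]=?,scc[4]=?,scc[5]=?,scc[6]=?)
step 3: low=(low[0]=0,low[1]=?,low[2]=0,low[3]=?,low[4]=0,low[5]=?,low[6]=?); scc=(scc[0]=0,scc[1]=?,scc[2]=0,scc[3]=?,scc[4]=0,scc[5]=?,scc[6]=?)
step 4: low=(low[0]=0,low[1]=3,low[2]=0,low[3]=?,low[4]=0,low[5]=?,low[6]=?); scc=(scc[0]=0,scc[1]=1,scc[2]=0,scc[3]=?,scc[4]=0,scc[5]=?,scc[6]=?)
step 5: low=(low[0]=0,low[1]=3,low[2]=0,low[3]=4,low[4]=0,low[5]=?,low[6]=?); scc=(scc[0]=0,scc[1]=1,scc[2]=0,scc[3]=2,scc[4]=0,scc[5]=?,scc[6]=?)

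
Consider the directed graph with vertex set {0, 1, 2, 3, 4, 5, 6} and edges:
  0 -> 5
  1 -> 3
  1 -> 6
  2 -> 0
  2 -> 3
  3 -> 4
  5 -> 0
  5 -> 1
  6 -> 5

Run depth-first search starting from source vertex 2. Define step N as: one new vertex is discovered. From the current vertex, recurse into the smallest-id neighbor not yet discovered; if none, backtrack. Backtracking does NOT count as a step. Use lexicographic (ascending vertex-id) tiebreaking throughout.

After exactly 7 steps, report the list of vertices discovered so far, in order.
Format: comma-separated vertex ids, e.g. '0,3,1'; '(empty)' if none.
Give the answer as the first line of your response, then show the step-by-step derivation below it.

2,0,5,1,3,4,6

step 1: discover 2; path=2; order=2
step 2: discover 0; path=2>0; order=2,0
step 3: discover 5; path=2>0>5; order=2,0,5
step 4: discover 1; path=2>0>5>1; order=2,0,5,1
step 5: discover 3; path=2>0>5>1>3; order=2,0,5,1,3
step 6: discover 4; path=2>0>5>1>3>4; order=2,0,5,1,3,4
step 7: discover 6; path=2>0>5>1>6; order=2,0,5,1,3,4,6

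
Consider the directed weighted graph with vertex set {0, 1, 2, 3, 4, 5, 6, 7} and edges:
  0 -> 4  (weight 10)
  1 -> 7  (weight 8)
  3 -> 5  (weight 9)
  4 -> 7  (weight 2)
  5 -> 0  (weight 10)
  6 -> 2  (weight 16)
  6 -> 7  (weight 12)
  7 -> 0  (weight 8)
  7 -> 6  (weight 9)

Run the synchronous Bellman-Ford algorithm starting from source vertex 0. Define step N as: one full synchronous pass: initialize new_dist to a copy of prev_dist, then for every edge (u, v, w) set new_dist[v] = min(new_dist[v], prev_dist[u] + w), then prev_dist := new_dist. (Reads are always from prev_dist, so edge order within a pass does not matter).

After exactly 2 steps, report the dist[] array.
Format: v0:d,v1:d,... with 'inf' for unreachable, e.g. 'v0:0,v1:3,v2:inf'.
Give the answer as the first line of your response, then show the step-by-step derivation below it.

v0:0,v1:inf,v2:inf,v3:inf,v4:10,v5:inf,v6:inf,v7:12

step 1: dist = v0:0,v1:inf,v2:inf,v3:inf,v4:10,v5:inf,v6:inf,v7:inf
step 2: dist = v0:0,v1:inf,v2:inf,v3:inf,v4:10,v5:inf,v6:inf,v7:12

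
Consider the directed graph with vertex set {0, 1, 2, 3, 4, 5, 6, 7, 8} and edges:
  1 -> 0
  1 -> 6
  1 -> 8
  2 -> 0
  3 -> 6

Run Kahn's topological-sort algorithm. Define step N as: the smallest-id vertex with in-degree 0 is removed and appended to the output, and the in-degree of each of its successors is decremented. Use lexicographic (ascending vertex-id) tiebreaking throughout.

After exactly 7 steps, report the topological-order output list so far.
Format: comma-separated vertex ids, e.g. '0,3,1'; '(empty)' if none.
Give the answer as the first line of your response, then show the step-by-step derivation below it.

1,2,0,3,4,5,6

step 1: output 1; order=[1]; indeg=(1,0,0,0,0,0,1,0,0)
step 2: output 2; order=[1,2]; indeg=(0,0,0,0,0,0,1,0,0)
step 3: output 0; order=[1,2,0]; indeg=(0,0,0,0,0,0,1,0,0)
step 4: output 3; order=[1,2,0,3]; indeg=(0,0,0,0,0,0,0,0,0)
step 5: output 4; order=[1,2,0,3,4]; indeg=(0,0,0,0,0,0,0,0,0)
step 6: output 5; order=[1,2,0,3,4,5]; indeg=(0,0,0,0,0,0,0,0,0)
step 7: output 6; order=[1,2,0,3,4,5,6]; indeg=(0,0,0,0,0,0,0,0,0)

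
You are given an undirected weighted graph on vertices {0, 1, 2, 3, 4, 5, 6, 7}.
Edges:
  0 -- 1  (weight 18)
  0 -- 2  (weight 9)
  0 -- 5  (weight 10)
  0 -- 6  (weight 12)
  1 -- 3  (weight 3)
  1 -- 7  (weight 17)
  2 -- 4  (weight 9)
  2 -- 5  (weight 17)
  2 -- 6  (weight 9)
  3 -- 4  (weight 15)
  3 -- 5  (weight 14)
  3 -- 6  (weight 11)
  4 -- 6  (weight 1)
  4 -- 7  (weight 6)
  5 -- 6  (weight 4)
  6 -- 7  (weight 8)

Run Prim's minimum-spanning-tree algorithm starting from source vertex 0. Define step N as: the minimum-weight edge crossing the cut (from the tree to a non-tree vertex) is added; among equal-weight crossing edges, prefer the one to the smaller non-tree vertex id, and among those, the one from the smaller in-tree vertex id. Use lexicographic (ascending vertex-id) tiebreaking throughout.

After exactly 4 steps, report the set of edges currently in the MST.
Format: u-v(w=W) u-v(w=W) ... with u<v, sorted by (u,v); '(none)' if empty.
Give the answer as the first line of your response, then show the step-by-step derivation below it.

0-2(w=9) 2-4(w=9) 4-6(w=1) 5-6(w=4)

step 1: add edge 0-2 (w=9); MST = {0-2(w=9)}
step 2: add edge 2-4 (w=9); MST = {0-2(w=9) 2-4(w=9)}
step 3: add edge 4-6 (w=1); MST = {0-2(w=9) 2-4(w=9) 4-6(w=1)}
step 4: add edge 5-6 (w=4); MST = {0-2(w=9) 2-4(w=9) 4-6(w=1) 5-6(w=4)}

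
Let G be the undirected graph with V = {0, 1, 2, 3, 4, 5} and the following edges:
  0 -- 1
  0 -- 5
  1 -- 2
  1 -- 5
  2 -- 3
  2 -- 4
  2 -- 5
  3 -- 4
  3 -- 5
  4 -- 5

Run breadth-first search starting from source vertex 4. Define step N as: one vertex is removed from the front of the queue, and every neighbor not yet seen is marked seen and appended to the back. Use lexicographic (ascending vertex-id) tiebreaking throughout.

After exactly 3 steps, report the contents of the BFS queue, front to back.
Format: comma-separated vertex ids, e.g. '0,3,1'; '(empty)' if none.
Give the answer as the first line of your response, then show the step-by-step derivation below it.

5,1

step 1: dequeue 4; queue=[2,3,5]; order=4
step 2: dequeue 2; queue=[3,5,1]; order=4,2
step 3: dequeue 3; queue=[5,1]; order=4,2,3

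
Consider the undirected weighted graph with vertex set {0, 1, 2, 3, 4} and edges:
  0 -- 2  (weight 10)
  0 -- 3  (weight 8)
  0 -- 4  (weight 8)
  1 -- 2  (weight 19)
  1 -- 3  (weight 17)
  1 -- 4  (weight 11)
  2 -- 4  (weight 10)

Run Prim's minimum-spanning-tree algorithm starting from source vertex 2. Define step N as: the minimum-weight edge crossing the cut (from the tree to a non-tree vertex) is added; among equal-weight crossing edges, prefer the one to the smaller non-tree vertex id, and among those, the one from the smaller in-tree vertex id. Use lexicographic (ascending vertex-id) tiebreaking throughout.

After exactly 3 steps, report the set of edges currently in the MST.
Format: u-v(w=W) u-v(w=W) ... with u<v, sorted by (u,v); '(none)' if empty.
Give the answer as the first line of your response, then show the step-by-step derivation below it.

0-2(w=10) 0-3(w=8) 0-4(w=8)

step 1: add edge 0-2 (w=10); MST = {0-2(w=10)}
step 2: add edge 0-3 (w=8); MST = {0-2(w=10) 0-3(w=8)}
step 3: add edge 0-4 (w=8); MST = {0-2(w=10) 0-3(w=8) 0-4(w=8)}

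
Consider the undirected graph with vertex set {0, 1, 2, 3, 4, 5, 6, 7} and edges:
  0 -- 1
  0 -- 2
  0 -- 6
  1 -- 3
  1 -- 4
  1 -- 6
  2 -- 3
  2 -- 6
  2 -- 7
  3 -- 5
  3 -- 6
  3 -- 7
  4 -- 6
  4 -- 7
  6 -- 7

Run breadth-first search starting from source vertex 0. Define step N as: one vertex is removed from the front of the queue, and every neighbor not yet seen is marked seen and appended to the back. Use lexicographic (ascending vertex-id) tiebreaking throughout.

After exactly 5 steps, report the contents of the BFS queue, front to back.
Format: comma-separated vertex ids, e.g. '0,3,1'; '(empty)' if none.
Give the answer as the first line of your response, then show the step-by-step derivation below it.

4,7,5

step 1: dequeue 0; queue=[1,2,6]; order=0
step 2: dequeue 1; queue=[2,6,3,4]; order=0,1
step 3: dequeue 2; queue=[6,3,4,7]; order=0,1,2
step 4: dequeue 6; queue=[3,4,7]; order=0,1,2,6
step 5: dequeue 3; queue=[4,7,5]; order=0,1,2,6,3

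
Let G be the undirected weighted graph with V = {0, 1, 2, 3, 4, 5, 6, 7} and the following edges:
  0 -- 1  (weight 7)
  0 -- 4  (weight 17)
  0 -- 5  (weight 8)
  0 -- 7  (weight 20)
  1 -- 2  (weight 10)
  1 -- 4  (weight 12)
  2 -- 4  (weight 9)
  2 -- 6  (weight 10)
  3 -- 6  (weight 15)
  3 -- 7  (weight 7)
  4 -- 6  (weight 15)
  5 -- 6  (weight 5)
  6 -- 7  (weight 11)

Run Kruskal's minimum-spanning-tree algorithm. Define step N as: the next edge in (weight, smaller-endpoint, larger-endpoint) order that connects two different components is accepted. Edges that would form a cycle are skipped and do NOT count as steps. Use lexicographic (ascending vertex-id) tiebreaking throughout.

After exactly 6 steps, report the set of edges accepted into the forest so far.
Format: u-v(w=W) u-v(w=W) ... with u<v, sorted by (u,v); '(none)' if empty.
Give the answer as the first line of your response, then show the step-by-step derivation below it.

0-1(w=7) 0-5(w=8) 1-2(w=10) 2-4(w=9) 3-7(w=7) 5-6(w=5)

step 1: add edge 5-6 (w=5); MST = {5-6(w=5)}
step 2: add edge 0-1 (w=7); MST = {0-1(w=7) 5-6(w=5)}
step 3: add edge 3-7 (w=7); MST = {0-1(w=7) 3-7(w=7) 5-6(w=5)}
step 4: add edge 0-5 (w=8); MST = {0-1(w=7) 0-5(w=8) 3-7(w=7) 5-6(w=5)}
step 5: add edge 2-4 (w=9); MST = {0-1(w=7) 0-5(w=8) 2-4(w=9) 3-7(w=7) 5-6(w=5)}
step 6: add edge 1-2 (w=10); MST = {0-1(w=7) 0-5(w=8) 1-2(w=10) 2-4(w=9) 3-7(w=7) 5-6(w=5)}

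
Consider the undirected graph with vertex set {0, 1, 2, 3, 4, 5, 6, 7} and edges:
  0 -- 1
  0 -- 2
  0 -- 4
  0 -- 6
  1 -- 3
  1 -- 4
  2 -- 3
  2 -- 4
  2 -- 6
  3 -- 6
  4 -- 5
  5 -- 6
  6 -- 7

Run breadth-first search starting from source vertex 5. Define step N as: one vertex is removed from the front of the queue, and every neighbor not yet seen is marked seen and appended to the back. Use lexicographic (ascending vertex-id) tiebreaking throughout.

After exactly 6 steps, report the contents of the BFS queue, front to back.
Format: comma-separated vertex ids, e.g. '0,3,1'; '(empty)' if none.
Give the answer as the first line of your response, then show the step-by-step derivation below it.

3,7

step 1: dequeue 5; queue=[4,6]; order=5
step 2: dequeue 4; queue=[6,0,1,2]; order=5,4
step 3: dequeue 6; queue=[0,1,2,3,7]; order=5,4,6
step 4: dequeue 0; queue=[1,2,3,7]; order=5,4,6,0
step 5: dequeue 1; queue=[2,3,7]; order=5,4,6,0,1
step 6: dequeue 2; queue=[3,7]; order=5,4,6,0,1,2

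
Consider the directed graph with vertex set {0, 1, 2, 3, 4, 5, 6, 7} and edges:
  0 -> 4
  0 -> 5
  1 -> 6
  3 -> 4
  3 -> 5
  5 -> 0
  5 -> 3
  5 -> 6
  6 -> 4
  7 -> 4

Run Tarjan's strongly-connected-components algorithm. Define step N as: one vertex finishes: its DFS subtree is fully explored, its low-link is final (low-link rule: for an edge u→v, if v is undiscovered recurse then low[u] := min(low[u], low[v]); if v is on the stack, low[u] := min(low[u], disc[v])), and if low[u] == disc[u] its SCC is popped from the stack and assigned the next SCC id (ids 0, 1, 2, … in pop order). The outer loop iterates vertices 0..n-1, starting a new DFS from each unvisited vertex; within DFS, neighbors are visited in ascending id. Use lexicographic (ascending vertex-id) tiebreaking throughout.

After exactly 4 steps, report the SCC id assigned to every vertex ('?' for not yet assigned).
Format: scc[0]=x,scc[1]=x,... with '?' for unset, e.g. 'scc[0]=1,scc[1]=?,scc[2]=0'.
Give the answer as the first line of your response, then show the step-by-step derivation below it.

scc[0]=?,scc[1]=?,scc[2]=?,scc[3]=?,scc[4]=0,scc[5]=?,scc[6]=1,scc[7]=?

step 1: low=(low[0]=0,low[1]=?,low[2]=?,low[3]=?,low[4]=1,low[5]=?,low[6]=?,low[7]=?); scc=(scc[0]=?,scc[1]=?,scc[2]=?,scc[3]=?,scc[4]=0,scc[5]=?,scc[6]=?,scc[7]=?)
step 2: low=(low[0]=0,low[1]=?,low[2]=?,low[3]=2,low[4]=1,low[5]=0,low[6]=?,low[7]=?); scc=(scc[0]=?,scc[1]=?,scc[2]=?,scc[3]=?,scc[4]=0,scc[5]=?,scc[6]=?,scc[7]=?)
step 3: low=(low[0]=0,low[1]=?,low[2]=?,low[3]=2,low[4]=1,low[5]=0,low[6]=4,low[7]=?); scc=(scc[0]=?,scc[1]=?,scc[2]=?,scc[3]=?,scc[4]=0,scc[5]=?,scc[6]=1,scc[7]=?)
step 4: low=(low[0]=0,low[1]=?,low[2]=?,low[3]=2,low[4]=1,low[5]=0,low[6]=4,low[7]=?); scc=(scc[0]=?,scc[1]=?,scc[2]=?,scc[3]=?,scc[4]=0,scc[5]=?,scc[6]=1,scc[7]=?)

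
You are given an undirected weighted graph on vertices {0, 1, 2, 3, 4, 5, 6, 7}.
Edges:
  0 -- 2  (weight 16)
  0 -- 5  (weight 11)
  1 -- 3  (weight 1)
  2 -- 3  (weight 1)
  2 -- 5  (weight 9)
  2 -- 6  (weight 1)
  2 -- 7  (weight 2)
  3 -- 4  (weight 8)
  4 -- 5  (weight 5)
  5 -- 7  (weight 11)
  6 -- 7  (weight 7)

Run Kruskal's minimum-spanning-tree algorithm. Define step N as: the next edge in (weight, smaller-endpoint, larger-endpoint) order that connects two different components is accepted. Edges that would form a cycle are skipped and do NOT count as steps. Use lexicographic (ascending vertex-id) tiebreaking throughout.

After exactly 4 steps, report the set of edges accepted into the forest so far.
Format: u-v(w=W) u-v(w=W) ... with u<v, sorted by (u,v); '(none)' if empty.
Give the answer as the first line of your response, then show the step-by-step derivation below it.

1-3(w=1) 2-3(w=1) 2-6(w=1) 2-7(w=2)

step 1: add edge 1-3 (w=1); MST = {1-3(w=1)}
step 2: add edge 2-3 (w=1); MST = {1-3(w=1) 2-3(w=1)}
step 3: add edge 2-6 (w=1); MST = {1-3(w=1) 2-3(w=1) 2-6(w=1)}
step 4: add edge 2-7 (w=2); MST = {1-3(w=1) 2-3(w=1) 2-6(w=1) 2-7(w=2)}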